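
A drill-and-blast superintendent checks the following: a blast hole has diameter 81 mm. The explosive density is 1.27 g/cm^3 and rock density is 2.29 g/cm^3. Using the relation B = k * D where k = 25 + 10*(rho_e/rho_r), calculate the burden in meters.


First, compute k:
rho_e / rho_r = 1.27 / 2.29 = 0.5545851528
k = 25 + 10 * 0.5545851528 = 30.54585153
Then, compute burden:
B = k * D / 1000 = 30.54585153 * 81 / 1000
= 2474.213974 / 1000
= 2.4742 m

2.4742 m


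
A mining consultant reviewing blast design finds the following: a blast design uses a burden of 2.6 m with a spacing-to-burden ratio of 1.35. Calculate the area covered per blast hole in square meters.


First, find the spacing:
Spacing = burden * ratio = 2.6 * 1.35
= 3.51 m
Then, calculate the area:
Area = burden * spacing = 2.6 * 3.51
= 9.126 m^2

9.126 m^2


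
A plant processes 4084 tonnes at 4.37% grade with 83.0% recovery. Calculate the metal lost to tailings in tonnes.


Total metal in feed:
= 4084 * 4.37 / 100 = 178.4708 tonnes
Metal recovered:
= 178.4708 * 83.0 / 100 = 148.130764 tonnes
Metal lost to tailings:
= 178.4708 - 148.130764
= 30.34 tonnes

30.34 tonnes


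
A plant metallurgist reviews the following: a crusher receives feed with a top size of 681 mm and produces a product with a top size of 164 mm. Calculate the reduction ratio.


Reduction ratio = feed size / product size
= 681 / 164
= 4.1524

4.1524


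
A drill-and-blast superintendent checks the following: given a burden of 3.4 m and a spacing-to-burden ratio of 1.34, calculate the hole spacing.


Spacing = burden * ratio
= 3.4 * 1.34
= 4.556 m

4.556 m


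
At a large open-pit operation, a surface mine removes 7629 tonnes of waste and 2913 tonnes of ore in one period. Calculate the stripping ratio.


2.6189

Stripping ratio = waste tonnage / ore tonnage
= 7629 / 2913
= 2.6189


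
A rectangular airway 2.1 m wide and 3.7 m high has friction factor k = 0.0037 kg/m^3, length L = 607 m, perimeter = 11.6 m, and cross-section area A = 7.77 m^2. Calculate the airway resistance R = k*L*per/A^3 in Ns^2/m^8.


0.0555 Ns^2/m^8

Compute the numerator:
k * L * per = 0.0037 * 607 * 11.6
= 26.05244
Compute the denominator:
A^3 = 7.77^3 = 469.097433
Resistance:
R = 26.05244 / 469.097433
= 0.0555 Ns^2/m^8


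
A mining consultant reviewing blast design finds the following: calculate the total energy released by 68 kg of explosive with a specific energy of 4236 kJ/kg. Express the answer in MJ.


288.048 MJ

Energy = mass * specific_energy / 1000
= 68 * 4236 / 1000
= 288048 / 1000
= 288.048 MJ


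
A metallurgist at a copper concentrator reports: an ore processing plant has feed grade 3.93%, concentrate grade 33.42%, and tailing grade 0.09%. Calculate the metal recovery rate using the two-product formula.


97.9738%

Using the two-product formula:
R = 100 * c * (f - t) / (f * (c - t))
Numerator = 100 * 33.42 * (3.93 - 0.09)
= 100 * 33.42 * 3.84
= 12833.28
Denominator = 3.93 * (33.42 - 0.09)
= 3.93 * 33.33
= 130.9869
R = 12833.28 / 130.9869
= 97.9738%


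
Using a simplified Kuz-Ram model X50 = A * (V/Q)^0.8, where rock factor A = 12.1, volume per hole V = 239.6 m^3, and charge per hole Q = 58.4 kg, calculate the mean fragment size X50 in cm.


Compute V/Q:
V/Q = 239.6 / 58.4 = 4.102739726
Raise to the power 0.8:
(V/Q)^0.8 = 4.102739726^0.8 = 3.093564485
Multiply by A:
X50 = 12.1 * 3.093564485
= 37.4321 cm

37.4321 cm


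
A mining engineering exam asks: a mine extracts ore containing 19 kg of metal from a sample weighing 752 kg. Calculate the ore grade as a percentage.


Ore grade = (metal mass / ore mass) * 100
= (19 / 752) * 100
= 0.02526595745 * 100
= 2.5266%

2.5266%


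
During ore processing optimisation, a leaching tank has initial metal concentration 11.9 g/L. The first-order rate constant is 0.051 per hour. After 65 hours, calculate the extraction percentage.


96.3666%

Compute the exponent:
-k * t = -0.051 * 65 = -3.315
Remaining concentration:
C = 11.9 * exp(-3.315)
= 11.9 * 0.03633404858
= 0.4323751781 g/L
Extracted = 11.9 - 0.4323751781 = 11.46762482 g/L
Extraction % = 11.46762482 / 11.9 * 100
= 96.3666%


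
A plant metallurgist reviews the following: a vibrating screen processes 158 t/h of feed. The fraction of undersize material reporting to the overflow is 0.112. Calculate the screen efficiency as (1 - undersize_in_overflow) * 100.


Screen efficiency = (1 - fraction of undersize in overflow) * 100
= (1 - 0.112) * 100
= 0.888 * 100
= 88.8%

88.8%


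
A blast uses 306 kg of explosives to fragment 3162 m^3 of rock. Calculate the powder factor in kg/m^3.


Powder factor = explosive mass / rock volume
= 306 / 3162
= 0.0968 kg/m^3

0.0968 kg/m^3


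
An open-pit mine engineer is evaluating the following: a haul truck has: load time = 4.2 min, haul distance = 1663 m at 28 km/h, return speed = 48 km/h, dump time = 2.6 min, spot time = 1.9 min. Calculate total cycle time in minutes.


Convert haul speed to m/min: 28 * 1000/60 = 466.6666667 m/min
Haul time = 1663 / 466.6666667 = 3.563571429 min
Convert return speed to m/min: 48 * 1000/60 = 800 m/min
Return time = 1663 / 800 = 2.07875 min
Total cycle time:
= 4.2 + 3.563571429 + 2.6 + 2.07875 + 1.9
= 14.3423 min

14.3423 min


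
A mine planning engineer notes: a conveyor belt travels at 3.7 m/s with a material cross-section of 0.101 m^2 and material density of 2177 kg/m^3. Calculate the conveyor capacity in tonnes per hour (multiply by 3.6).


Volumetric flow = speed * area
= 3.7 * 0.101 = 0.3737 m^3/s
Mass flow = volumetric * density
= 0.3737 * 2177 = 813.5449 kg/s
Convert to t/h: multiply by 3.6
Capacity = 813.5449 * 3.6
= 2928.7616 t/h

2928.7616 t/h


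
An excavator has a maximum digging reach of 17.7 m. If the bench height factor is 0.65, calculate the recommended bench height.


11.505 m

Bench height = reach * factor
= 17.7 * 0.65
= 11.505 m


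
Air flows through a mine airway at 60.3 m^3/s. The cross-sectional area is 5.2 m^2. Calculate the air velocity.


Velocity = flow rate / cross-sectional area
= 60.3 / 5.2
= 11.5962 m/s

11.5962 m/s


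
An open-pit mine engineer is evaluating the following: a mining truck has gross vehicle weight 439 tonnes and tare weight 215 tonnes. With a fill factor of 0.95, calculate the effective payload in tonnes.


Maximum payload = gross - tare
= 439 - 215 = 224 tonnes
Effective payload = max payload * fill factor
= 224 * 0.95
= 212.8 tonnes

212.8 tonnes


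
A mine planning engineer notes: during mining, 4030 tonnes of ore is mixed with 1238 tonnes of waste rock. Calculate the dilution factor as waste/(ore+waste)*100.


23.5004%

Total material = ore + waste
= 4030 + 1238 = 5268 tonnes
Dilution = waste / total * 100
= 1238 / 5268 * 100
= 0.2350037965 * 100
= 23.5004%


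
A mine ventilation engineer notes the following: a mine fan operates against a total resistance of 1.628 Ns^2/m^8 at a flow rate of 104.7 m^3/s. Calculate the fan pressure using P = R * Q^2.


Compute Q^2:
Q^2 = 104.7^2 = 10962.09
Compute pressure:
P = R * Q^2 = 1.628 * 10962.09
= 17846.2825 Pa

17846.2825 Pa


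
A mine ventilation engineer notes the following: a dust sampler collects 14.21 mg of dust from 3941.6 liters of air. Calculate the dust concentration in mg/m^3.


Convert liters to m^3: 1 m^3 = 1000 L
Concentration = mass / volume * 1000
= 14.21 / 3941.6 * 1000
= 0.003605134971 * 1000
= 3.6051 mg/m^3

3.6051 mg/m^3


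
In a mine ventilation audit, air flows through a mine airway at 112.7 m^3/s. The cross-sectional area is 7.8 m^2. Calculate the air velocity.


Velocity = flow rate / cross-sectional area
= 112.7 / 7.8
= 14.4487 m/s

14.4487 m/s


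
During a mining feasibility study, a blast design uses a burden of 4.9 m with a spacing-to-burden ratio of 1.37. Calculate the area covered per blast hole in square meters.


32.8937 m^2

First, find the spacing:
Spacing = burden * ratio = 4.9 * 1.37
= 6.713 m
Then, calculate the area:
Area = burden * spacing = 4.9 * 6.713
= 32.8937 m^2


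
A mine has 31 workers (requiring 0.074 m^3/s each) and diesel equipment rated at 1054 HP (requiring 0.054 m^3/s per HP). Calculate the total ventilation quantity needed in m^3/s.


Airflow for workers:
Q_people = 31 * 0.074 = 2.294 m^3/s
Airflow for diesel equipment:
Q_diesel = 1054 * 0.054 = 56.916 m^3/s
Total ventilation:
Q_total = 2.294 + 56.916
= 59.21 m^3/s

59.21 m^3/s


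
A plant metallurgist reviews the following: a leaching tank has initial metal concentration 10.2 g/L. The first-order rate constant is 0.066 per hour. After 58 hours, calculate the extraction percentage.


Compute the exponent:
-k * t = -0.066 * 58 = -3.828
Remaining concentration:
C = 10.2 * exp(-3.828)
= 10.2 * 0.02175307831
= 0.2218813988 g/L
Extracted = 10.2 - 0.2218813988 = 9.978118601 g/L
Extraction % = 9.978118601 / 10.2 * 100
= 97.8247%

97.8247%


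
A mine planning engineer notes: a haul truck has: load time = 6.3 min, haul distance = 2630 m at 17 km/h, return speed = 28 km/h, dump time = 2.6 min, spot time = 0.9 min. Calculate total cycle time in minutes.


Convert haul speed to m/min: 17 * 1000/60 = 283.3333333 m/min
Haul time = 2630 / 283.3333333 = 9.282352941 min
Convert return speed to m/min: 28 * 1000/60 = 466.6666667 m/min
Return time = 2630 / 466.6666667 = 5.635714286 min
Total cycle time:
= 6.3 + 9.282352941 + 2.6 + 5.635714286 + 0.9
= 24.7181 min

24.7181 min


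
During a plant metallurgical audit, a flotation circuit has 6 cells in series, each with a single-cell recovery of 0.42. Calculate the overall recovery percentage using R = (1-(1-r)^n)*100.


96.1931%

Complement of single-cell recovery:
1 - r = 1 - 0.42 = 0.58
Raise to power n:
(1 - r)^6 = 0.58^6 = 0.03806869254
Overall recovery:
R = (1 - 0.03806869254) * 100
= 96.1931%


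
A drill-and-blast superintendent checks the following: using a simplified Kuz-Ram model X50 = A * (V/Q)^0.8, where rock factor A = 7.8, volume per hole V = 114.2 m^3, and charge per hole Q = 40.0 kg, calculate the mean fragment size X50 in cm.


Compute V/Q:
V/Q = 114.2 / 40.0 = 2.855
Raise to the power 0.8:
(V/Q)^0.8 = 2.855^0.8 = 2.314647654
Multiply by A:
X50 = 7.8 * 2.314647654
= 18.0543 cm

18.0543 cm


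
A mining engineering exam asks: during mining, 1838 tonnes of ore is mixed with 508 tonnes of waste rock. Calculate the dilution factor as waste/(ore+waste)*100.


21.6539%

Total material = ore + waste
= 1838 + 508 = 2346 tonnes
Dilution = waste / total * 100
= 508 / 2346 * 100
= 0.2165387894 * 100
= 21.6539%


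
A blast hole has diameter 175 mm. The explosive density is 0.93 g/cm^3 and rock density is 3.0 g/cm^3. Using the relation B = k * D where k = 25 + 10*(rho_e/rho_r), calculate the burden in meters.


First, compute k:
rho_e / rho_r = 0.93 / 3.0 = 0.31
k = 25 + 10 * 0.31 = 28.1
Then, compute burden:
B = k * D / 1000 = 28.1 * 175 / 1000
= 4917.5 / 1000
= 4.9175 m

4.9175 m


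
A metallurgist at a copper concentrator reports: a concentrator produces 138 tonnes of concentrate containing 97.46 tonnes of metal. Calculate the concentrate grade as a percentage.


70.6232%

Grade = (metal in concentrate / concentrate mass) * 100
= (97.46 / 138) * 100
= 0.7062318841 * 100
= 70.6232%


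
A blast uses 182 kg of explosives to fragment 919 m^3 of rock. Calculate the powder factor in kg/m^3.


0.198 kg/m^3

Powder factor = explosive mass / rock volume
= 182 / 919
= 0.198 kg/m^3


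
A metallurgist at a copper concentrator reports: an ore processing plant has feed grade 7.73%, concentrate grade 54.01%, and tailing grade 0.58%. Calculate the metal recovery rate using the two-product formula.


Using the two-product formula:
R = 100 * c * (f - t) / (f * (c - t))
Numerator = 100 * 54.01 * (7.73 - 0.58)
= 100 * 54.01 * 7.15
= 38617.15
Denominator = 7.73 * (54.01 - 0.58)
= 7.73 * 53.43
= 413.0139
R = 38617.15 / 413.0139
= 93.5008%

93.5008%


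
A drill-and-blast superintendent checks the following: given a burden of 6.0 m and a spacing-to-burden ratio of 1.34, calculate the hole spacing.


Spacing = burden * ratio
= 6.0 * 1.34
= 8.04 m

8.04 m


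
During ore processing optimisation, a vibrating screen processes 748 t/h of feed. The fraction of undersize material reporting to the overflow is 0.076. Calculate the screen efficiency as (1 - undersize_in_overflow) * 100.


92.4%

Screen efficiency = (1 - fraction of undersize in overflow) * 100
= (1 - 0.076) * 100
= 0.924 * 100
= 92.4%


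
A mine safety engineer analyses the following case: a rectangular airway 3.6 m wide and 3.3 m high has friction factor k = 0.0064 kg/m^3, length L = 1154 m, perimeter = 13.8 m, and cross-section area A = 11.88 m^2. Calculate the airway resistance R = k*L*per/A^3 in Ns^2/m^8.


0.0608 Ns^2/m^8

Compute the numerator:
k * L * per = 0.0064 * 1154 * 13.8
= 101.92128
Compute the denominator:
A^3 = 11.88^3 = 1676.676672
Resistance:
R = 101.92128 / 1676.676672
= 0.0608 Ns^2/m^8


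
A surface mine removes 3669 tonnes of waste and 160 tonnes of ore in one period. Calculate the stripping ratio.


Stripping ratio = waste tonnage / ore tonnage
= 3669 / 160
= 22.9313

22.9313


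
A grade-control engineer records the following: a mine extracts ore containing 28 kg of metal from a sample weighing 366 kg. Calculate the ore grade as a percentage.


7.6503%

Ore grade = (metal mass / ore mass) * 100
= (28 / 366) * 100
= 0.07650273224 * 100
= 7.6503%


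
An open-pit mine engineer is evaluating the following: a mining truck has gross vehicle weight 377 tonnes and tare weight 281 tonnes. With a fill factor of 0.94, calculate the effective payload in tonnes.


90.24 tonnes

Maximum payload = gross - tare
= 377 - 281 = 96 tonnes
Effective payload = max payload * fill factor
= 96 * 0.94
= 90.24 tonnes


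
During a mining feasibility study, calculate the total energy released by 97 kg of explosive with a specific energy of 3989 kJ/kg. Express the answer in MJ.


386.933 MJ

Energy = mass * specific_energy / 1000
= 97 * 3989 / 1000
= 386933 / 1000
= 386.933 MJ


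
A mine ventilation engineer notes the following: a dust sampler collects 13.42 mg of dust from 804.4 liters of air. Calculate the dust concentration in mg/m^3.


16.6832 mg/m^3

Convert liters to m^3: 1 m^3 = 1000 L
Concentration = mass / volume * 1000
= 13.42 / 804.4 * 1000
= 0.01668324217 * 1000
= 16.6832 mg/m^3


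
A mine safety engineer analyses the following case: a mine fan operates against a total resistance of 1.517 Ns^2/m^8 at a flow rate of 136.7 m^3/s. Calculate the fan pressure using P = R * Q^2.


Compute Q^2:
Q^2 = 136.7^2 = 18686.89
Compute pressure:
P = R * Q^2 = 1.517 * 18686.89
= 28348.0121 Pa

28348.0121 Pa


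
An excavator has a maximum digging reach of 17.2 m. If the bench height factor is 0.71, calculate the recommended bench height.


12.212 m

Bench height = reach * factor
= 17.2 * 0.71
= 12.212 m


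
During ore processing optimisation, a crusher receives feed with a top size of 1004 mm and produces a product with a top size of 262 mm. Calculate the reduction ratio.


3.8321

Reduction ratio = feed size / product size
= 1004 / 262
= 3.8321


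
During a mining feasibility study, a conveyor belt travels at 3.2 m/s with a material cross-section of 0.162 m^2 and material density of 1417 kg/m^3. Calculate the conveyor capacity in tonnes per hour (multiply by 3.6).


2644.4621 t/h

Volumetric flow = speed * area
= 3.2 * 0.162 = 0.5184 m^3/s
Mass flow = volumetric * density
= 0.5184 * 1417 = 734.5728 kg/s
Convert to t/h: multiply by 3.6
Capacity = 734.5728 * 3.6
= 2644.4621 t/h


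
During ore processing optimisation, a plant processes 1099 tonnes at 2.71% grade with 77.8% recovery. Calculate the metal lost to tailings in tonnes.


Total metal in feed:
= 1099 * 2.71 / 100 = 29.7829 tonnes
Metal recovered:
= 29.7829 * 77.8 / 100 = 23.1710962 tonnes
Metal lost to tailings:
= 29.7829 - 23.1710962
= 6.6118 tonnes

6.6118 tonnes


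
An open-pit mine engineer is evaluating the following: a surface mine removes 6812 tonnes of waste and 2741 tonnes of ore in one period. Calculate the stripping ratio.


2.4852

Stripping ratio = waste tonnage / ore tonnage
= 6812 / 2741
= 2.4852


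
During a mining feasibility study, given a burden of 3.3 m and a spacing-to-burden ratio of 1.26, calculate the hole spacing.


Spacing = burden * ratio
= 3.3 * 1.26
= 4.158 m

4.158 m


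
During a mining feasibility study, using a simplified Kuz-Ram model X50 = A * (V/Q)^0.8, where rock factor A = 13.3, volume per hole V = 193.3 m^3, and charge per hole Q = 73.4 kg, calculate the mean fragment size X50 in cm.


28.8589 cm

Compute V/Q:
V/Q = 193.3 / 73.4 = 2.633514986
Raise to the power 0.8:
(V/Q)^0.8 = 2.633514986^0.8 = 2.169844618
Multiply by A:
X50 = 13.3 * 2.169844618
= 28.8589 cm


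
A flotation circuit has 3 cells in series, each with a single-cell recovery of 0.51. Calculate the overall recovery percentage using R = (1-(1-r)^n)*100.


88.2351%

Complement of single-cell recovery:
1 - r = 1 - 0.51 = 0.49
Raise to power n:
(1 - r)^3 = 0.49^3 = 0.117649
Overall recovery:
R = (1 - 0.117649) * 100
= 88.2351%


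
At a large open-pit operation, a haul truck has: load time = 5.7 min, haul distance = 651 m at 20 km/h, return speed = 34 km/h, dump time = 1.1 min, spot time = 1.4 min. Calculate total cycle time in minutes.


11.3018 min

Convert haul speed to m/min: 20 * 1000/60 = 333.3333333 m/min
Haul time = 651 / 333.3333333 = 1.953 min
Convert return speed to m/min: 34 * 1000/60 = 566.6666667 m/min
Return time = 651 / 566.6666667 = 1.148823529 min
Total cycle time:
= 5.7 + 1.953 + 1.1 + 1.148823529 + 1.4
= 11.3018 min


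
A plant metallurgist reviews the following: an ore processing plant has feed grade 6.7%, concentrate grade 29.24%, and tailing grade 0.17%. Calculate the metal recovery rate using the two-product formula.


Using the two-product formula:
R = 100 * c * (f - t) / (f * (c - t))
Numerator = 100 * 29.24 * (6.7 - 0.17)
= 100 * 29.24 * 6.53
= 19093.72
Denominator = 6.7 * (29.24 - 0.17)
= 6.7 * 29.07
= 194.769
R = 19093.72 / 194.769
= 98.0326%

98.0326%


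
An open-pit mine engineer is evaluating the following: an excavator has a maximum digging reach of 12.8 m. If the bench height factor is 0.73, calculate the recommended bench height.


Bench height = reach * factor
= 12.8 * 0.73
= 9.344 m

9.344 m


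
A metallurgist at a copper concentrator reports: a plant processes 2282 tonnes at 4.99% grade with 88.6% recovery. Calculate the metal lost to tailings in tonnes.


Total metal in feed:
= 2282 * 4.99 / 100 = 113.8718 tonnes
Metal recovered:
= 113.8718 * 88.6 / 100 = 100.8904148 tonnes
Metal lost to tailings:
= 113.8718 - 100.8904148
= 12.9814 tonnes

12.9814 tonnes


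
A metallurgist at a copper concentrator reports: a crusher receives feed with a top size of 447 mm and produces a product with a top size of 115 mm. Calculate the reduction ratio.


3.887

Reduction ratio = feed size / product size
= 447 / 115
= 3.887


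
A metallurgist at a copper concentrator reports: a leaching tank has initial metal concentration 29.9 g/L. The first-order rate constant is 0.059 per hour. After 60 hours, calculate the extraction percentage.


Compute the exponent:
-k * t = -0.059 * 60 = -3.54
Remaining concentration:
C = 29.9 * exp(-3.54)
= 29.9 * 0.02901332708
= 0.8674984798 g/L
Extracted = 29.9 - 0.8674984798 = 29.03250152 g/L
Extraction % = 29.03250152 / 29.9 * 100
= 97.0987%

97.0987%


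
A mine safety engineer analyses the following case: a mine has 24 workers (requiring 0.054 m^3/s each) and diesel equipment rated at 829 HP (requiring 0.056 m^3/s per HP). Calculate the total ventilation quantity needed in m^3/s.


47.72 m^3/s

Airflow for workers:
Q_people = 24 * 0.054 = 1.296 m^3/s
Airflow for diesel equipment:
Q_diesel = 829 * 0.056 = 46.424 m^3/s
Total ventilation:
Q_total = 1.296 + 46.424
= 47.72 m^3/s


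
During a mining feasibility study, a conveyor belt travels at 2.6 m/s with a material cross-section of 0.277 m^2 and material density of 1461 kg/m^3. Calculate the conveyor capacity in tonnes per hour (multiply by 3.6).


Volumetric flow = speed * area
= 2.6 * 0.277 = 0.7202 m^3/s
Mass flow = volumetric * density
= 0.7202 * 1461 = 1052.2122 kg/s
Convert to t/h: multiply by 3.6
Capacity = 1052.2122 * 3.6
= 3787.9639 t/h

3787.9639 t/h


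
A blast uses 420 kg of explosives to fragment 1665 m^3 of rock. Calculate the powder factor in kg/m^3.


Powder factor = explosive mass / rock volume
= 420 / 1665
= 0.2523 kg/m^3

0.2523 kg/m^3


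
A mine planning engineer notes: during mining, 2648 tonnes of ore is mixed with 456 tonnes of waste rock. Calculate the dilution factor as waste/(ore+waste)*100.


14.6907%

Total material = ore + waste
= 2648 + 456 = 3104 tonnes
Dilution = waste / total * 100
= 456 / 3104 * 100
= 0.1469072165 * 100
= 14.6907%


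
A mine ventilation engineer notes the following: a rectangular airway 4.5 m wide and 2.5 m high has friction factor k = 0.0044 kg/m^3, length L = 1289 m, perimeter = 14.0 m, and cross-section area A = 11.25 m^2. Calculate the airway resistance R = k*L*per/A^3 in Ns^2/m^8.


Compute the numerator:
k * L * per = 0.0044 * 1289 * 14.0
= 79.4024
Compute the denominator:
A^3 = 11.25^3 = 1423.828125
Resistance:
R = 79.4024 / 1423.828125
= 0.0558 Ns^2/m^8

0.0558 Ns^2/m^8


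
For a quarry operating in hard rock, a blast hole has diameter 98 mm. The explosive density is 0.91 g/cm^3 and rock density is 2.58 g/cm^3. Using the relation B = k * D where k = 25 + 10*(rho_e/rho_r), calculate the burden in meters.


2.7957 m

First, compute k:
rho_e / rho_r = 0.91 / 2.58 = 0.3527131783
k = 25 + 10 * 0.3527131783 = 28.52713178
Then, compute burden:
B = k * D / 1000 = 28.52713178 * 98 / 1000
= 2795.658915 / 1000
= 2.7957 m


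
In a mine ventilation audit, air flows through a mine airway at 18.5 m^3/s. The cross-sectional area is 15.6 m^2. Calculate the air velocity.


1.1859 m/s

Velocity = flow rate / cross-sectional area
= 18.5 / 15.6
= 1.1859 m/s


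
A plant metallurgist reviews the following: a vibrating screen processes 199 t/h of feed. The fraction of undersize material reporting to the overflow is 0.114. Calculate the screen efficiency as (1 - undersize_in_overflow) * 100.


88.6%

Screen efficiency = (1 - fraction of undersize in overflow) * 100
= (1 - 0.114) * 100
= 0.886 * 100
= 88.6%


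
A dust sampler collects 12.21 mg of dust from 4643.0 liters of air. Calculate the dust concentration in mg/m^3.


2.6298 mg/m^3

Convert liters to m^3: 1 m^3 = 1000 L
Concentration = mass / volume * 1000
= 12.21 / 4643.0 * 1000
= 0.002629765238 * 1000
= 2.6298 mg/m^3


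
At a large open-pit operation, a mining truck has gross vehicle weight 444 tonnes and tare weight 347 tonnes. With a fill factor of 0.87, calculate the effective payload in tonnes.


Maximum payload = gross - tare
= 444 - 347 = 97 tonnes
Effective payload = max payload * fill factor
= 97 * 0.87
= 84.39 tonnes

84.39 tonnes


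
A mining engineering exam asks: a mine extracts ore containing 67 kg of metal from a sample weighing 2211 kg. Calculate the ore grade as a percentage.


3.0303%

Ore grade = (metal mass / ore mass) * 100
= (67 / 2211) * 100
= 0.0303030303 * 100
= 3.0303%


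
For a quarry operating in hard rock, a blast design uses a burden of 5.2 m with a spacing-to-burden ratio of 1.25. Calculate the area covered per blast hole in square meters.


33.8 m^2

First, find the spacing:
Spacing = burden * ratio = 5.2 * 1.25
= 6.5 m
Then, calculate the area:
Area = burden * spacing = 5.2 * 6.5
= 33.8 m^2


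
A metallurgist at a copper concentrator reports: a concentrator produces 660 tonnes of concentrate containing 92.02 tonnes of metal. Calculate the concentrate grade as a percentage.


13.9424%

Grade = (metal in concentrate / concentrate mass) * 100
= (92.02 / 660) * 100
= 0.1394242424 * 100
= 13.9424%


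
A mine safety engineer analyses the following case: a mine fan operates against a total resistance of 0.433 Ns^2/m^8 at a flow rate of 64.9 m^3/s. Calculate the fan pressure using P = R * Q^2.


Compute Q^2:
Q^2 = 64.9^2 = 4212.01
Compute pressure:
P = R * Q^2 = 0.433 * 4212.01
= 1823.8003 Pa

1823.8003 Pa


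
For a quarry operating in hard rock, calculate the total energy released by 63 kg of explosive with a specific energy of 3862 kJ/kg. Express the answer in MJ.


Energy = mass * specific_energy / 1000
= 63 * 3862 / 1000
= 243306 / 1000
= 243.306 MJ

243.306 MJ


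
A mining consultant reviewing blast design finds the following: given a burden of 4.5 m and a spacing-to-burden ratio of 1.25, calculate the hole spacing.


5.625 m

Spacing = burden * ratio
= 4.5 * 1.25
= 5.625 m


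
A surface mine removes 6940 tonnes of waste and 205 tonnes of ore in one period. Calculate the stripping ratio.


Stripping ratio = waste tonnage / ore tonnage
= 6940 / 205
= 33.8537

33.8537


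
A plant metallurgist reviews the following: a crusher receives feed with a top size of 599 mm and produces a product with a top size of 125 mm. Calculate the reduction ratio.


4.792

Reduction ratio = feed size / product size
= 599 / 125
= 4.792


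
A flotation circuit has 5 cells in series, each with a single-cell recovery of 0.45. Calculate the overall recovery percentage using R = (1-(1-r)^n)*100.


94.9672%

Complement of single-cell recovery:
1 - r = 1 - 0.45 = 0.55
Raise to power n:
(1 - r)^5 = 0.55^5 = 0.0503284375
Overall recovery:
R = (1 - 0.0503284375) * 100
= 94.9672%


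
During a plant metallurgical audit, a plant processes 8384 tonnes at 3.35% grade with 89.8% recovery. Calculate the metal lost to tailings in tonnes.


28.6481 tonnes

Total metal in feed:
= 8384 * 3.35 / 100 = 280.864 tonnes
Metal recovered:
= 280.864 * 89.8 / 100 = 252.215872 tonnes
Metal lost to tailings:
= 280.864 - 252.215872
= 28.6481 tonnes


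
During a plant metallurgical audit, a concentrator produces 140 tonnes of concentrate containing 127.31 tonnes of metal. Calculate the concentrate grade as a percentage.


Grade = (metal in concentrate / concentrate mass) * 100
= (127.31 / 140) * 100
= 0.9093571429 * 100
= 90.9357%

90.9357%


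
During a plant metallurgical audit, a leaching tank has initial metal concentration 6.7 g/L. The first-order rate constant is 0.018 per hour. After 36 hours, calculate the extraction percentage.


Compute the exponent:
-k * t = -0.018 * 36 = -0.648
Remaining concentration:
C = 6.7 * exp(-0.648)
= 6.7 * 0.5230909131
= 3.504709118 g/L
Extracted = 6.7 - 3.504709118 = 3.195290882 g/L
Extraction % = 3.195290882 / 6.7 * 100
= 47.6909%

47.6909%


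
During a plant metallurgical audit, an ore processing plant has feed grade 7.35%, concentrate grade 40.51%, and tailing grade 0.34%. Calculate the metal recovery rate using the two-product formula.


96.1814%

Using the two-product formula:
R = 100 * c * (f - t) / (f * (c - t))
Numerator = 100 * 40.51 * (7.35 - 0.34)
= 100 * 40.51 * 7.01
= 28397.51
Denominator = 7.35 * (40.51 - 0.34)
= 7.35 * 40.17
= 295.2495
R = 28397.51 / 295.2495
= 96.1814%


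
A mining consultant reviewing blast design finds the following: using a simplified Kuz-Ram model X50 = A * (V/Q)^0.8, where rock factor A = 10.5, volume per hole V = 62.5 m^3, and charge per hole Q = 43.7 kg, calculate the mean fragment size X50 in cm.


13.98 cm

Compute V/Q:
V/Q = 62.5 / 43.7 = 1.43020595
Raise to the power 0.8:
(V/Q)^0.8 = 1.43020595^0.8 = 1.331431613
Multiply by A:
X50 = 10.5 * 1.331431613
= 13.98 cm


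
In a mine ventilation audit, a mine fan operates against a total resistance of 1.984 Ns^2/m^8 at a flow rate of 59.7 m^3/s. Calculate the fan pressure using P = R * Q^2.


7071.1546 Pa

Compute Q^2:
Q^2 = 59.7^2 = 3564.09
Compute pressure:
P = R * Q^2 = 1.984 * 3564.09
= 7071.1546 Pa


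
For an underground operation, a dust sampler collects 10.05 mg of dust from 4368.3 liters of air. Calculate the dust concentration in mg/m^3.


2.3007 mg/m^3

Convert liters to m^3: 1 m^3 = 1000 L
Concentration = mass / volume * 1000
= 10.05 / 4368.3 * 1000
= 0.002300666163 * 1000
= 2.3007 mg/m^3


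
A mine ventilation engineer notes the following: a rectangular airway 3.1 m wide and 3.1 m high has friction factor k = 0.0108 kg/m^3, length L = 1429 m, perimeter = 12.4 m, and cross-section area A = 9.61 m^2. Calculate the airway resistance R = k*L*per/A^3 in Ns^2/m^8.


Compute the numerator:
k * L * per = 0.0108 * 1429 * 12.4
= 191.37168
Compute the denominator:
A^3 = 9.61^3 = 887.503681
Resistance:
R = 191.37168 / 887.503681
= 0.2156 Ns^2/m^8

0.2156 Ns^2/m^8


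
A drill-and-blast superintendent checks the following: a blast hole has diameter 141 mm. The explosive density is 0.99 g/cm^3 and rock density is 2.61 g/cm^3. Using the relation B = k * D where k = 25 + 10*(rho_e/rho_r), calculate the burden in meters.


4.0598 m

First, compute k:
rho_e / rho_r = 0.99 / 2.61 = 0.3793103448
k = 25 + 10 * 0.3793103448 = 28.79310345
Then, compute burden:
B = k * D / 1000 = 28.79310345 * 141 / 1000
= 4059.827586 / 1000
= 4.0598 m


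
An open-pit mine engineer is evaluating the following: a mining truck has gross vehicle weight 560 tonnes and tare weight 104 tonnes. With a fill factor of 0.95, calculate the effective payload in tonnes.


433.2 tonnes

Maximum payload = gross - tare
= 560 - 104 = 456 tonnes
Effective payload = max payload * fill factor
= 456 * 0.95
= 433.2 tonnes


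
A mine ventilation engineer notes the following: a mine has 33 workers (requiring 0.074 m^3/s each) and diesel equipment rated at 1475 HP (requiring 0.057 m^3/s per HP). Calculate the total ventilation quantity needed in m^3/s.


Airflow for workers:
Q_people = 33 * 0.074 = 2.442 m^3/s
Airflow for diesel equipment:
Q_diesel = 1475 * 0.057 = 84.075 m^3/s
Total ventilation:
Q_total = 2.442 + 84.075
= 86.517 m^3/s

86.517 m^3/s


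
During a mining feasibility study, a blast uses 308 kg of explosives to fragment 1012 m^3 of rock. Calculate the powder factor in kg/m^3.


0.3043 kg/m^3

Powder factor = explosive mass / rock volume
= 308 / 1012
= 0.3043 kg/m^3


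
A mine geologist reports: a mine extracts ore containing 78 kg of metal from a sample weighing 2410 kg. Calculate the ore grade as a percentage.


Ore grade = (metal mass / ore mass) * 100
= (78 / 2410) * 100
= 0.03236514523 * 100
= 3.2365%

3.2365%


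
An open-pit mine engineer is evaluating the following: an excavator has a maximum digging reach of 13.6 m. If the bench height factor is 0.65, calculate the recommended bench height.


8.84 m

Bench height = reach * factor
= 13.6 * 0.65
= 8.84 m


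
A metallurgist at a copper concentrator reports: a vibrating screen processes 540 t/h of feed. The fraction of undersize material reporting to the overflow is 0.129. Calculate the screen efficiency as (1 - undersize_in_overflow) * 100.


87.1%

Screen efficiency = (1 - fraction of undersize in overflow) * 100
= (1 - 0.129) * 100
= 0.871 * 100
= 87.1%


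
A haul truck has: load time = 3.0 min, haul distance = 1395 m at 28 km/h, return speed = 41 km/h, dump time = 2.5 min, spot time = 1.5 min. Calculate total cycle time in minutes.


12.0307 min

Convert haul speed to m/min: 28 * 1000/60 = 466.6666667 m/min
Haul time = 1395 / 466.6666667 = 2.989285714 min
Convert return speed to m/min: 41 * 1000/60 = 683.3333333 m/min
Return time = 1395 / 683.3333333 = 2.041463415 min
Total cycle time:
= 3.0 + 2.989285714 + 2.5 + 2.041463415 + 1.5
= 12.0307 min


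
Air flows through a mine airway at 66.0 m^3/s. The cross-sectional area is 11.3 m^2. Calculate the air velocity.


5.8407 m/s

Velocity = flow rate / cross-sectional area
= 66.0 / 11.3
= 5.8407 m/s


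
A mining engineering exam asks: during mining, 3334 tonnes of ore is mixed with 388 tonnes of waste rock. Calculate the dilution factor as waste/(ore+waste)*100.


10.4245%

Total material = ore + waste
= 3334 + 388 = 3722 tonnes
Dilution = waste / total * 100
= 388 / 3722 * 100
= 0.1042450296 * 100
= 10.4245%


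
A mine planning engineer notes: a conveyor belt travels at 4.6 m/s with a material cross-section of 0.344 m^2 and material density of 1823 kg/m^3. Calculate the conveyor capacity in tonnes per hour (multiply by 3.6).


10384.9747 t/h

Volumetric flow = speed * area
= 4.6 * 0.344 = 1.5824 m^3/s
Mass flow = volumetric * density
= 1.5824 * 1823 = 2884.7152 kg/s
Convert to t/h: multiply by 3.6
Capacity = 2884.7152 * 3.6
= 10384.9747 t/h


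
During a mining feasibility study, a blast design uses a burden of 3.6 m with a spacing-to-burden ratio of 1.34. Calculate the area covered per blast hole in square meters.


First, find the spacing:
Spacing = burden * ratio = 3.6 * 1.34
= 4.824 m
Then, calculate the area:
Area = burden * spacing = 3.6 * 4.824
= 17.3664 m^2

17.3664 m^2


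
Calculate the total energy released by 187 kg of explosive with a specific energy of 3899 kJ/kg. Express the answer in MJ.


Energy = mass * specific_energy / 1000
= 187 * 3899 / 1000
= 729113 / 1000
= 729.113 MJ

729.113 MJ


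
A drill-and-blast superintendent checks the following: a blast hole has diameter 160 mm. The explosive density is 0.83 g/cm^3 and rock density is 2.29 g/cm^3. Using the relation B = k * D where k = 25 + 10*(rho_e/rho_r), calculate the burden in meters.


First, compute k:
rho_e / rho_r = 0.83 / 2.29 = 0.3624454148
k = 25 + 10 * 0.3624454148 = 28.62445415
Then, compute burden:
B = k * D / 1000 = 28.62445415 * 160 / 1000
= 4579.912664 / 1000
= 4.5799 m

4.5799 m


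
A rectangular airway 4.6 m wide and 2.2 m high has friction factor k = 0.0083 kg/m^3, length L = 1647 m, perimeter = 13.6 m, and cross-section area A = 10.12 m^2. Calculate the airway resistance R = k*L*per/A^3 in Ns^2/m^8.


0.1794 Ns^2/m^8

Compute the numerator:
k * L * per = 0.0083 * 1647 * 13.6
= 185.91336
Compute the denominator:
A^3 = 10.12^3 = 1036.433728
Resistance:
R = 185.91336 / 1036.433728
= 0.1794 Ns^2/m^8


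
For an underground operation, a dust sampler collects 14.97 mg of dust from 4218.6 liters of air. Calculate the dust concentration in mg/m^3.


3.5486 mg/m^3

Convert liters to m^3: 1 m^3 = 1000 L
Concentration = mass / volume * 1000
= 14.97 / 4218.6 * 1000
= 0.003548570616 * 1000
= 3.5486 mg/m^3


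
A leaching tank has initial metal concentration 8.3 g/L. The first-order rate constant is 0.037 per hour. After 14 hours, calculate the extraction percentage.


40.4289%

Compute the exponent:
-k * t = -0.037 * 14 = -0.518
Remaining concentration:
C = 8.3 * exp(-0.518)
= 8.3 * 0.5957107789
= 4.944399465 g/L
Extracted = 8.3 - 4.944399465 = 3.355600535 g/L
Extraction % = 3.355600535 / 8.3 * 100
= 40.4289%


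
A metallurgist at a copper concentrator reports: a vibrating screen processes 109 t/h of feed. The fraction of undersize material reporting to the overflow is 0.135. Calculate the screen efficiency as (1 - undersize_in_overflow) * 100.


86.5%

Screen efficiency = (1 - fraction of undersize in overflow) * 100
= (1 - 0.135) * 100
= 0.865 * 100
= 86.5%


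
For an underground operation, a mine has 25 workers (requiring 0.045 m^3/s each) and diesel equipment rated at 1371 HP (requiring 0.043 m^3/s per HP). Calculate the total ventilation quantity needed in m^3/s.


60.078 m^3/s

Airflow for workers:
Q_people = 25 * 0.045 = 1.125 m^3/s
Airflow for diesel equipment:
Q_diesel = 1371 * 0.043 = 58.953 m^3/s
Total ventilation:
Q_total = 1.125 + 58.953
= 60.078 m^3/s


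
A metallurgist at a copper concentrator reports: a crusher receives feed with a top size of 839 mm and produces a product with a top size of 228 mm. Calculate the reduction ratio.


3.6798

Reduction ratio = feed size / product size
= 839 / 228
= 3.6798


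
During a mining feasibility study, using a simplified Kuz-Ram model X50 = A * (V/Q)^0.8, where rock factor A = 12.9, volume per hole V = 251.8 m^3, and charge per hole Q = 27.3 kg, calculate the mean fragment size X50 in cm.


Compute V/Q:
V/Q = 251.8 / 27.3 = 9.223443223
Raise to the power 0.8:
(V/Q)^0.8 = 9.223443223^0.8 = 5.914451339
Multiply by A:
X50 = 12.9 * 5.914451339
= 76.2964 cm

76.2964 cm


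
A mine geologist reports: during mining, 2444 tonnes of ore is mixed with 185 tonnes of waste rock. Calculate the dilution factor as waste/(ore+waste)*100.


Total material = ore + waste
= 2444 + 185 = 2629 tonnes
Dilution = waste / total * 100
= 185 / 2629 * 100
= 0.07036896158 * 100
= 7.0369%

7.0369%


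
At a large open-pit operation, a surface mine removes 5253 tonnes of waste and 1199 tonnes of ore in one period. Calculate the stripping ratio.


Stripping ratio = waste tonnage / ore tonnage
= 5253 / 1199
= 4.3812

4.3812


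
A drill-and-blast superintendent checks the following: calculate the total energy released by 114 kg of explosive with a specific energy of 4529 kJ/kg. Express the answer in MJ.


Energy = mass * specific_energy / 1000
= 114 * 4529 / 1000
= 516306 / 1000
= 516.306 MJ

516.306 MJ


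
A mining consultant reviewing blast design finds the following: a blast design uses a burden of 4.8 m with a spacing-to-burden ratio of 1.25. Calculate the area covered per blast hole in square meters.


First, find the spacing:
Spacing = burden * ratio = 4.8 * 1.25
= 6.0 m
Then, calculate the area:
Area = burden * spacing = 4.8 * 6.0
= 28.8 m^2

28.8 m^2


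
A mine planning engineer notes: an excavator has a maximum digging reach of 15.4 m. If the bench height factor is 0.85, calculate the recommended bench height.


13.09 m

Bench height = reach * factor
= 15.4 * 0.85
= 13.09 m


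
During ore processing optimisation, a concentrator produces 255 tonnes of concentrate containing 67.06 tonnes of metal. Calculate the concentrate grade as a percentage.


Grade = (metal in concentrate / concentrate mass) * 100
= (67.06 / 255) * 100
= 0.2629803922 * 100
= 26.298%

26.298%


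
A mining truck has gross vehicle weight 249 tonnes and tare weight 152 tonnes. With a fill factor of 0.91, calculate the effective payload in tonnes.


Maximum payload = gross - tare
= 249 - 152 = 97 tonnes
Effective payload = max payload * fill factor
= 97 * 0.91
= 88.27 tonnes

88.27 tonnes


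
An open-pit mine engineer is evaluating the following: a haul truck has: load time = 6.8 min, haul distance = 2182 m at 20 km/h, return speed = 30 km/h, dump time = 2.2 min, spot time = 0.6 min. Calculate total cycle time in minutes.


Convert haul speed to m/min: 20 * 1000/60 = 333.3333333 m/min
Haul time = 2182 / 333.3333333 = 6.546 min
Convert return speed to m/min: 30 * 1000/60 = 500 m/min
Return time = 2182 / 500 = 4.364 min
Total cycle time:
= 6.8 + 6.546 + 2.2 + 4.364 + 0.6
= 20.51 min

20.51 min


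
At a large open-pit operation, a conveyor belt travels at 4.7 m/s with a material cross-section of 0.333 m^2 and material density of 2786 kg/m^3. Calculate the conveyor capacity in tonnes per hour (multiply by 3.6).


Volumetric flow = speed * area
= 4.7 * 0.333 = 1.5651 m^3/s
Mass flow = volumetric * density
= 1.5651 * 2786 = 4360.3686 kg/s
Convert to t/h: multiply by 3.6
Capacity = 4360.3686 * 3.6
= 15697.327 t/h

15697.327 t/h


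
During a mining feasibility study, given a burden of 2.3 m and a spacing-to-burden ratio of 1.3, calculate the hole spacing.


2.99 m

Spacing = burden * ratio
= 2.3 * 1.3
= 2.99 m


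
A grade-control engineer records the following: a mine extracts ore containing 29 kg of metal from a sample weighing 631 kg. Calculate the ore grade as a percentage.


4.5959%

Ore grade = (metal mass / ore mass) * 100
= (29 / 631) * 100
= 0.04595879556 * 100
= 4.5959%


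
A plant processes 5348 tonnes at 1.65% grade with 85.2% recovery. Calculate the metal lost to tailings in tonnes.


13.0598 tonnes

Total metal in feed:
= 5348 * 1.65 / 100 = 88.242 tonnes
Metal recovered:
= 88.242 * 85.2 / 100 = 75.182184 tonnes
Metal lost to tailings:
= 88.242 - 75.182184
= 13.0598 tonnes
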